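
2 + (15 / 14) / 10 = 59 / 28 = 2.11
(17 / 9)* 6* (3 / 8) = 17 / 4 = 4.25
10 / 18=5 / 9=0.56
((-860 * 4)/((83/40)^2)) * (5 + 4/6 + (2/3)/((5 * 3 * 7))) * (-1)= 1967129600/434007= 4532.48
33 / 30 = 11 / 10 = 1.10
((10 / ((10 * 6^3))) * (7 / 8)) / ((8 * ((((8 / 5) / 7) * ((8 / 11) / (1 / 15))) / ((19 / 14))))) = 1463 / 5308416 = 0.00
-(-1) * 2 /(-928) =-1 /464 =-0.00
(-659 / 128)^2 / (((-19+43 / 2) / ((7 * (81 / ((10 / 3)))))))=738711981 / 409600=1803.50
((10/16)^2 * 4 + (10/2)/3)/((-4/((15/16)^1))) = -0.76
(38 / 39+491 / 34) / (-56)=-20441 / 74256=-0.28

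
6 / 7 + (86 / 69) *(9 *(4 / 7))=1170 / 161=7.27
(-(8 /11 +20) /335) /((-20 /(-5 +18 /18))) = -228 /18425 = -0.01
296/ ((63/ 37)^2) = 405224/ 3969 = 102.10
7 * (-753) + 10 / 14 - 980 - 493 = -47203 / 7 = -6743.29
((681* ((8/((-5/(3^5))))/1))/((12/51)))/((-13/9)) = 50637798/65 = 779043.05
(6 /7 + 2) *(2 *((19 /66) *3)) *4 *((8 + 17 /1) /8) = 61.69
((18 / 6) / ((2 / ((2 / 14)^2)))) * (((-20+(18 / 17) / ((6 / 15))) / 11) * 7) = -885 / 2618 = -0.34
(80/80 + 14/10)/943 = 12/4715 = 0.00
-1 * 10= -10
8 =8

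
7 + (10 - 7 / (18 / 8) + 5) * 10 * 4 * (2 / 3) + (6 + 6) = 9073 / 27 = 336.04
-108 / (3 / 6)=-216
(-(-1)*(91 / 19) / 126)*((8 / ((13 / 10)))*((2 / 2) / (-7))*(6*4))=-0.80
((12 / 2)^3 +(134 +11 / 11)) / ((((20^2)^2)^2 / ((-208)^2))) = 59319 / 100000000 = 0.00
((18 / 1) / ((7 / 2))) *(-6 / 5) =-216 / 35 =-6.17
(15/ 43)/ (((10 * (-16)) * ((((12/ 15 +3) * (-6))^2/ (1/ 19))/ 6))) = -25/ 18875968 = -0.00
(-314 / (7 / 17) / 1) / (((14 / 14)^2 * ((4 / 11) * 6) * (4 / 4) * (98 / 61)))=-1790899 / 8232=-217.55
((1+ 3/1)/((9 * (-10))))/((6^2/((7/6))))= -7/4860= -0.00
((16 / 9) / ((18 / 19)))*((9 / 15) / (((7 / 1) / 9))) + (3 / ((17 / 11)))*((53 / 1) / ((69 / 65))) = 4038407 / 41055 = 98.37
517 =517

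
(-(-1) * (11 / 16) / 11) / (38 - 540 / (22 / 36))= -11 / 148832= -0.00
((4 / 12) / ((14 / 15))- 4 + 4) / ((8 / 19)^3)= 34295 / 7168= 4.78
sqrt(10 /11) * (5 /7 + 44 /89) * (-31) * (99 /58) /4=-210087 * sqrt(110) /144536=-15.24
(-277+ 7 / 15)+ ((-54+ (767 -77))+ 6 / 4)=10829 / 30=360.97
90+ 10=100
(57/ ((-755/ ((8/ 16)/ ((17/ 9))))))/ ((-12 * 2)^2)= -0.00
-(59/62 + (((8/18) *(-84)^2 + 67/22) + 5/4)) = -4284661/1364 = -3141.25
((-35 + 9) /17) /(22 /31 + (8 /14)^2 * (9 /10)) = -98735 /64787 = -1.52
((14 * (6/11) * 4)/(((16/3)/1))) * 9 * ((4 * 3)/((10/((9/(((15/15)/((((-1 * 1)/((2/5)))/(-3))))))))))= 5103/11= 463.91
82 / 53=1.55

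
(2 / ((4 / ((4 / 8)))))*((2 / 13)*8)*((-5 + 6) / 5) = 4 / 65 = 0.06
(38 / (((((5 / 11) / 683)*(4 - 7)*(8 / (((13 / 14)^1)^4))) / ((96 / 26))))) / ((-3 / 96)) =2508921272 / 12005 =208989.69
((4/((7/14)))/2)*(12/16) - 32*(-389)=12451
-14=-14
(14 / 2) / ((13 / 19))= 133 / 13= 10.23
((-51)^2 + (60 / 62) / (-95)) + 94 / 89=136401853 / 52421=2602.05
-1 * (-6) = 6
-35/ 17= -2.06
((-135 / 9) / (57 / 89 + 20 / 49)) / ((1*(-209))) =65415 / 955757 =0.07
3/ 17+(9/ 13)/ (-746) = 28941/ 164866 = 0.18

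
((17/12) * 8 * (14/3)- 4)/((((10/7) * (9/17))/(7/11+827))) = 4333504/81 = 53500.05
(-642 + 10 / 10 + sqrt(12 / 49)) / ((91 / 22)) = -14102 / 91 + 44 * sqrt(3) / 637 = -154.85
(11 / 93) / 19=0.01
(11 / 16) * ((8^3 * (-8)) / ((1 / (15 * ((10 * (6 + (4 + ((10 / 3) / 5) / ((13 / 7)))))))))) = -56883200 / 13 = -4375630.77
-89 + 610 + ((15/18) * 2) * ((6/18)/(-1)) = 4684/9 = 520.44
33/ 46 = 0.72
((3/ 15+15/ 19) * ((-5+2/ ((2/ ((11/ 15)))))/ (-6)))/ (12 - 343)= -3008/ 1415025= -0.00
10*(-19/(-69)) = 190/69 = 2.75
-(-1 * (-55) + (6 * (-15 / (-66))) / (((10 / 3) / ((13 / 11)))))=-13427 / 242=-55.48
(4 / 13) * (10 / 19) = 40 / 247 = 0.16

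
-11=-11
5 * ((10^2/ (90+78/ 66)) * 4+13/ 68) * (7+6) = 1193855/ 4012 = 297.57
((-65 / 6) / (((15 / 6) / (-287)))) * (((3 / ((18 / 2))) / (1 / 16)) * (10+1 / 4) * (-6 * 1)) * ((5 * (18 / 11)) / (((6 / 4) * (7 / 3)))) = -10489440 / 11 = -953585.45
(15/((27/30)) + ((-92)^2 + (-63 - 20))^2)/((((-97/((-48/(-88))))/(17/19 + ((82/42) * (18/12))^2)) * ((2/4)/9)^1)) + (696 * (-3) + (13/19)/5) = -334469708136136/4966885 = -67339934.01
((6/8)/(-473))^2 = 9/3579664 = 0.00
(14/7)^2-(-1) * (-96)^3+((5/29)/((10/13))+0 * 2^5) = -51314443/58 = -884731.78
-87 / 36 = -29 / 12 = -2.42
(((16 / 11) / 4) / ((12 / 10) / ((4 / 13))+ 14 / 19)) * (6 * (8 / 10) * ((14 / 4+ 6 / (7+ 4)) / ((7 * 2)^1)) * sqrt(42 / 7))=81168 * sqrt(6) / 746207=0.27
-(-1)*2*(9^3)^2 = 1062882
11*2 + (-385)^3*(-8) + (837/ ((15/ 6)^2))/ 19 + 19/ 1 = 216853197823/ 475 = 456533048.05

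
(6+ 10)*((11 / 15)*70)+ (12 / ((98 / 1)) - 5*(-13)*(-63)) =-481211 / 147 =-3273.54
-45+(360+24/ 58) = 9147/ 29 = 315.41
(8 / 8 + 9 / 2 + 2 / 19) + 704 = 26965 / 38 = 709.61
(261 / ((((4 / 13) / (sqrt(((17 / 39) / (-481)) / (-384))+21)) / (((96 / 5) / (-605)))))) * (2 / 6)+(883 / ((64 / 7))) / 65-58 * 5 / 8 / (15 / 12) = -543507663 / 2516800-87 * sqrt(1258) / 223850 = -215.97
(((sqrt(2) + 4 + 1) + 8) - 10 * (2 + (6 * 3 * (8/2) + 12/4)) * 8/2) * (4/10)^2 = -12268/25 + 4 * sqrt(2)/25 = -490.49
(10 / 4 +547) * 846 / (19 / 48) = 22314096 / 19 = 1174426.11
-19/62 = -0.31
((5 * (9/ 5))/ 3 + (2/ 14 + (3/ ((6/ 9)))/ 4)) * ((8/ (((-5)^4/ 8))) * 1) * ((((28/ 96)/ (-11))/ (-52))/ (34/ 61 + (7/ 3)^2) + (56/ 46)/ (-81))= -0.01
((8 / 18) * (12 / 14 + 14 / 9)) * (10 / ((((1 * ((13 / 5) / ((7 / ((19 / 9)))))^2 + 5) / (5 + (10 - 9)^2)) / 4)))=12768000 / 278567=45.83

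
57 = 57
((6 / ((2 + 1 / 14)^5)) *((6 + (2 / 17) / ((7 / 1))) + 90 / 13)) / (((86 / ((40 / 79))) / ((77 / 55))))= 258387859968 / 15398478466813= 0.02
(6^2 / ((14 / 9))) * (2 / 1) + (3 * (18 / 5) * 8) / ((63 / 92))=6036 / 35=172.46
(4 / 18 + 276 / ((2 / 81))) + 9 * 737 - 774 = 153335 / 9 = 17037.22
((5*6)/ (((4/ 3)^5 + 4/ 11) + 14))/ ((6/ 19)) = 253935/ 49658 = 5.11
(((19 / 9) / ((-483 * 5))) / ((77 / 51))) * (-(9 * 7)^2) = 2907 / 1265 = 2.30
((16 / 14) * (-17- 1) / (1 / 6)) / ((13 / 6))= -56.97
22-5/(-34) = 22.15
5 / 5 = 1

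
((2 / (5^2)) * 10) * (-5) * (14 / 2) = -28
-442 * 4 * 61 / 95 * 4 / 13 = -33184 / 95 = -349.31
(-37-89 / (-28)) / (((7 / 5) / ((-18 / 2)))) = 42615 / 196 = 217.42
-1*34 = -34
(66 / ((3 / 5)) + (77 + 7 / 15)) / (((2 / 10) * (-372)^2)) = 703 / 103788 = 0.01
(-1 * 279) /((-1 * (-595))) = -279 /595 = -0.47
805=805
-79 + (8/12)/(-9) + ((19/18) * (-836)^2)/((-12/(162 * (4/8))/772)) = -103795493231/27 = -3844277527.07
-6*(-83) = 498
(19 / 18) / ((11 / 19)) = 361 / 198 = 1.82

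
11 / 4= 2.75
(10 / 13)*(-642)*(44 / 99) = -8560 / 39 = -219.49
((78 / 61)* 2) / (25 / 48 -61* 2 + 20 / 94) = -351936 / 16688197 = -0.02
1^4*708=708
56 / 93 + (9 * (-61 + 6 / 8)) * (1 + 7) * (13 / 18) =-291313 / 93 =-3132.40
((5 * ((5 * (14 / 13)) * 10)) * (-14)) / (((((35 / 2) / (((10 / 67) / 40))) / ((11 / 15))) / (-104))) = 12320 / 201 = 61.29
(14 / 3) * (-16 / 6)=-112 / 9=-12.44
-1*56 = -56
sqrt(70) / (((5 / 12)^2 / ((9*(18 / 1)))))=7807.04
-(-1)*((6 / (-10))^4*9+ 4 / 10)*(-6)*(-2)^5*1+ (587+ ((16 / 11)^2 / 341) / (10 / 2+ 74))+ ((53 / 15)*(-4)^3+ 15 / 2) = 8178981541277 / 12223571250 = 669.12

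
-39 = -39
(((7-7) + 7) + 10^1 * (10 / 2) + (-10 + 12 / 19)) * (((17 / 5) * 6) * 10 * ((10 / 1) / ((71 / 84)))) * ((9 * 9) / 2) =6280772400 / 1349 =4655872.79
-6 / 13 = -0.46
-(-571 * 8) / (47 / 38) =173584 / 47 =3693.28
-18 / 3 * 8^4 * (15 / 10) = -36864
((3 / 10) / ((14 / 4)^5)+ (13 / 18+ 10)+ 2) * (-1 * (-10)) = 19244879 / 151263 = 127.23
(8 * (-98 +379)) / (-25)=-2248 / 25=-89.92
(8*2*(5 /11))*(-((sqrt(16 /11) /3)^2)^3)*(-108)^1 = 1310720 /395307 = 3.32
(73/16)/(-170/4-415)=-73/7320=-0.01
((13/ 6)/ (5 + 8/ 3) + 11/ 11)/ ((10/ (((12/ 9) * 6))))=118/ 115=1.03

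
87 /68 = 1.28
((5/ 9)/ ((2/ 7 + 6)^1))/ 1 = 0.09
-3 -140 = -143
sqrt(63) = 3 * sqrt(7) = 7.94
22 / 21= 1.05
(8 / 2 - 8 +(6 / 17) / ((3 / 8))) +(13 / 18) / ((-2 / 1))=-2093 / 612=-3.42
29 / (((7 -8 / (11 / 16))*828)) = -319 / 42228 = -0.01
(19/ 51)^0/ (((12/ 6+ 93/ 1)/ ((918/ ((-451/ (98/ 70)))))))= -6426/ 214225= -0.03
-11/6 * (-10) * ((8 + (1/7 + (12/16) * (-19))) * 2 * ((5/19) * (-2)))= 825/7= 117.86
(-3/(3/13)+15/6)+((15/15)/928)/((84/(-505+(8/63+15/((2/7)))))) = -103187495/9821952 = -10.51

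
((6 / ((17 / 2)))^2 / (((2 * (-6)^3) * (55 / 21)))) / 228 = -7 / 3624060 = -0.00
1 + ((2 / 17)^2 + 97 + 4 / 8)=98.51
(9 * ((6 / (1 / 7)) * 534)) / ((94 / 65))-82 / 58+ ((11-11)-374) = 189733821 / 1363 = 139203.10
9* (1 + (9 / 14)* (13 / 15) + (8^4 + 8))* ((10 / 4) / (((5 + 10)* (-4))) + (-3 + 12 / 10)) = -190538907 / 2800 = -68049.61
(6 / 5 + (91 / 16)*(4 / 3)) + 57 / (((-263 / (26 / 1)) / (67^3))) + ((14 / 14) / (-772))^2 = -3984705421657619 / 2351156880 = -1694785.00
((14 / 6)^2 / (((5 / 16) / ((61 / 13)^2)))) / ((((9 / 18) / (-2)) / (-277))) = 3232328512 / 7605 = 425026.76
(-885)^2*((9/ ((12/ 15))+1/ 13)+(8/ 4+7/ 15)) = 561781185/ 52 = 10803484.33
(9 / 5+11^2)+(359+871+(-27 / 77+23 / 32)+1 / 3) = 50025413 / 36960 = 1353.50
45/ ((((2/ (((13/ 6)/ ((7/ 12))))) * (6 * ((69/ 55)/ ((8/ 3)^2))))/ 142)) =16244800/ 1449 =11211.04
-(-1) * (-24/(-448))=3/56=0.05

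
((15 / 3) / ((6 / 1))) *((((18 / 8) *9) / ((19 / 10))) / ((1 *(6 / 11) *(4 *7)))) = 2475 / 4256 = 0.58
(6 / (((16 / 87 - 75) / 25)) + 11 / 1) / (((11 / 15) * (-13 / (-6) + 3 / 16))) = 42155280 / 8090687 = 5.21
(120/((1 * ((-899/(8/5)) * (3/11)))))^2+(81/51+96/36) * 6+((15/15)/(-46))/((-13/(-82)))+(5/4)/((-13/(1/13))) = 5553731338889/213620455516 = 26.00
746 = 746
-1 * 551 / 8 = -551 / 8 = -68.88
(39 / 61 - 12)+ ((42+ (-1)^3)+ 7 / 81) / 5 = -77657 / 24705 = -3.14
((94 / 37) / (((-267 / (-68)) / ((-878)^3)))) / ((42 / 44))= -95179407038848 / 207459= -458786589.34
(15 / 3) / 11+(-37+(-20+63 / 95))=-58397 / 1045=-55.88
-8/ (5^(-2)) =-200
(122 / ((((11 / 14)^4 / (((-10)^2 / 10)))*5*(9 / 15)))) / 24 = 5858440 / 131769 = 44.46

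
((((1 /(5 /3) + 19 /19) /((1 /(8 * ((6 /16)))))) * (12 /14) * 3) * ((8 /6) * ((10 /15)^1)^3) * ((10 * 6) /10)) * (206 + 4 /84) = 4430848 /735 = 6028.36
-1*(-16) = 16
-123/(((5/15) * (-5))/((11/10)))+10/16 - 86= -839/200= -4.20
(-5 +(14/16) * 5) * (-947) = 4735/8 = 591.88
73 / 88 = 0.83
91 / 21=13 / 3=4.33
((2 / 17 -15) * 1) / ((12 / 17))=-253 / 12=-21.08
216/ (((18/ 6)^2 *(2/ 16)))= 192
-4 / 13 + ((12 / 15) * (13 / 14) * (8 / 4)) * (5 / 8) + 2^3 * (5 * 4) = 29233 / 182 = 160.62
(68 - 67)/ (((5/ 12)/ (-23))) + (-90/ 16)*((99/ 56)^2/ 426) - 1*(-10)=-805859171/ 17812480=-45.24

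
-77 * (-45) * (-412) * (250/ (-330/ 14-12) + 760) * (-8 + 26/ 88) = 687391774650/ 83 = 8281828610.24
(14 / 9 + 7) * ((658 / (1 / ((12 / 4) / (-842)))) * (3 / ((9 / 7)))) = -177331 / 3789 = -46.80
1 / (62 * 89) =1 / 5518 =0.00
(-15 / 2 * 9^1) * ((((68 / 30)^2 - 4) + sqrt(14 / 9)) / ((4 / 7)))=-315 * sqrt(14) / 8 - 672 / 5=-281.73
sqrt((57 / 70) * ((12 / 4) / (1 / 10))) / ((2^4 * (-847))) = -3 * sqrt(133) / 94864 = -0.00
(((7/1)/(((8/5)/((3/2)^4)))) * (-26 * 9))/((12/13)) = -5614.63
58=58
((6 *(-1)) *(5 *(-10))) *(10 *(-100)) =-300000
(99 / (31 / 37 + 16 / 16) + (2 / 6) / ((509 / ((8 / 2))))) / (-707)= -5593673 / 73412052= -0.08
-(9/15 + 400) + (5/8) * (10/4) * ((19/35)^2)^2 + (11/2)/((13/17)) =-4910079547/12485200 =-393.27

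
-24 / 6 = -4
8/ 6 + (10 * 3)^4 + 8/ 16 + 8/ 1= 4860059/ 6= 810009.83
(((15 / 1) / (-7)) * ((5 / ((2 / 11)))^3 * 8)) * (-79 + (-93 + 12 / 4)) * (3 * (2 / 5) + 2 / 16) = 4470662625 / 56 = 79833261.16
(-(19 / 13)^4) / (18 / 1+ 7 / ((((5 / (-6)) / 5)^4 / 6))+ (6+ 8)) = -130321 / 1555546304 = -0.00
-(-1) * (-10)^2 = 100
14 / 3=4.67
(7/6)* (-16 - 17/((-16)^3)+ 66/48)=-17.06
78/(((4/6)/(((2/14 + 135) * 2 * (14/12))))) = 36894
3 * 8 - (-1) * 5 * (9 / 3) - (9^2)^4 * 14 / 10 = -301326852 / 5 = -60265370.40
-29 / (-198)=29 / 198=0.15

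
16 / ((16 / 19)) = 19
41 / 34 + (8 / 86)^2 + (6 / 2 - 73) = -4324267 / 62866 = -68.79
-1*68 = -68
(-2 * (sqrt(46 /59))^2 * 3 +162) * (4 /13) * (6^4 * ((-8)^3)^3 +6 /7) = -8420174189682.71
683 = 683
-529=-529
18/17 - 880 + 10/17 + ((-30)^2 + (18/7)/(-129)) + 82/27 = 24.66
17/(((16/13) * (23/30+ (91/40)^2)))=66300/28523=2.32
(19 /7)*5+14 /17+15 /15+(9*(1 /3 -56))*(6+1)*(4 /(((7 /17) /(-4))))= 16218200 /119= 136287.39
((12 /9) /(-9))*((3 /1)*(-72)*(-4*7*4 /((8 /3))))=-1344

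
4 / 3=1.33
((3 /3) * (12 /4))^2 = 9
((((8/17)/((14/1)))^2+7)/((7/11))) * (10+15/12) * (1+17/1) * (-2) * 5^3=-55210258125/99127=-556964.88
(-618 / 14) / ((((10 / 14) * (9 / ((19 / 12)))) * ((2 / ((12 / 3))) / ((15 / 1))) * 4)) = -1957 / 24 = -81.54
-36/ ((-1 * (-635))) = -36/ 635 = -0.06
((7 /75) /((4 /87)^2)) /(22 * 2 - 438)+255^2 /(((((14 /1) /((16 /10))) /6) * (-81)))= -1822226881 /3309600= -550.59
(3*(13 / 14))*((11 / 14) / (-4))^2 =0.11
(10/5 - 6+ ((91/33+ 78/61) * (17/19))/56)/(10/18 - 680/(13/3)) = 328738917/13061605480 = 0.03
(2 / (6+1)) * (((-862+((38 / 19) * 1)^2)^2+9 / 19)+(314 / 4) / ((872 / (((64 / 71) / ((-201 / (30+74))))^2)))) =88714729671672398 / 421782844311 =210332.71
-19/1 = -19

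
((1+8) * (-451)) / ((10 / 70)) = -28413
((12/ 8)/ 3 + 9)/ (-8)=-1.19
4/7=0.57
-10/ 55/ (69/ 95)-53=-40417/ 759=-53.25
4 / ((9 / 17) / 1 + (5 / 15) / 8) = 1632 / 233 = 7.00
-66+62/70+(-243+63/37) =-396803/1295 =-306.41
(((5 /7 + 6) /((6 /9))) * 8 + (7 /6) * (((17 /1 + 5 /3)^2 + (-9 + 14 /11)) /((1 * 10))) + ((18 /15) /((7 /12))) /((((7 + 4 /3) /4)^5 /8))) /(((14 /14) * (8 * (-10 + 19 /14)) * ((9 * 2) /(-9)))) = 49027489548491 /56151562500000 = 0.87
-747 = -747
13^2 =169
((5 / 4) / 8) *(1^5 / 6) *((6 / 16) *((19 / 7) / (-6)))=-95 / 21504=-0.00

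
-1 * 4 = -4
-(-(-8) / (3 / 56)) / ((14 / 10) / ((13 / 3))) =-4160 / 9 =-462.22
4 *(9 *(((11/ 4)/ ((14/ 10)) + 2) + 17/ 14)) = 1305/ 7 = 186.43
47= 47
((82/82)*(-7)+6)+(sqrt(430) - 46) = -47+sqrt(430) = -26.26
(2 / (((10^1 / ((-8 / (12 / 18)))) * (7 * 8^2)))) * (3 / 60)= -3 / 11200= -0.00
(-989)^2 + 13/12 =978122.08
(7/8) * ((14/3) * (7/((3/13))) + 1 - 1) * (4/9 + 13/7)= 92365/324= 285.08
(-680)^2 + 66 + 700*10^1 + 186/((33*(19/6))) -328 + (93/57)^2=469142.44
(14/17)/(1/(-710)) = -9940/17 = -584.71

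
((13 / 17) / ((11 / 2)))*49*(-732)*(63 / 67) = -58751784 / 12529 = -4689.26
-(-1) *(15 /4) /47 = 15 /188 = 0.08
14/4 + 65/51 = 487/102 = 4.77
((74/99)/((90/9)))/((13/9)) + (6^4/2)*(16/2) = 3706597/715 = 5184.05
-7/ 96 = -0.07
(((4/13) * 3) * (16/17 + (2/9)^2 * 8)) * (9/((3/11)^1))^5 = 10668018240/221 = 48271575.75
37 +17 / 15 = 572 / 15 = 38.13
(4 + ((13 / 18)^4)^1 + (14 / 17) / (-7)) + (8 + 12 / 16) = 23029133 / 1784592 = 12.90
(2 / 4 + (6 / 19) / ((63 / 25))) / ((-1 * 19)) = -499 / 15162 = -0.03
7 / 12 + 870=10447 / 12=870.58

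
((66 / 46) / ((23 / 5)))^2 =27225 / 279841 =0.10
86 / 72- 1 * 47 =-1649 / 36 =-45.81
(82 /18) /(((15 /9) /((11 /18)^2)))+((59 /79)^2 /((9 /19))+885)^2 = 148657435753088801 /189297393660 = 785311.58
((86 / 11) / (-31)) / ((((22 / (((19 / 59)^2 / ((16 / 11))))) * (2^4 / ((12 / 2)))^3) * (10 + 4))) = -0.00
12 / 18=2 / 3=0.67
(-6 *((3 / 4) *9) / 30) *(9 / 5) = -243 / 100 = -2.43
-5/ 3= -1.67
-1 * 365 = -365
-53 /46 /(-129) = 53 /5934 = 0.01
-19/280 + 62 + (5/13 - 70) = -7.68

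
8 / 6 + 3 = 13 / 3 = 4.33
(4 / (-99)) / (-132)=1 / 3267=0.00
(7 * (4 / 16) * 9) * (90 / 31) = 2835 / 62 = 45.73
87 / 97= 0.90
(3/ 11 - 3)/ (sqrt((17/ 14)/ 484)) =-60* sqrt(238)/ 17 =-54.45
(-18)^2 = 324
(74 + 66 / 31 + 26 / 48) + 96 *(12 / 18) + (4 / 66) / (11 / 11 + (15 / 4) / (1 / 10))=29549055 / 210056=140.67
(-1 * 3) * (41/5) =-123/5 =-24.60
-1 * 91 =-91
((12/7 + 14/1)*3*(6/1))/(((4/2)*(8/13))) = 6435/28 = 229.82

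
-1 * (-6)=6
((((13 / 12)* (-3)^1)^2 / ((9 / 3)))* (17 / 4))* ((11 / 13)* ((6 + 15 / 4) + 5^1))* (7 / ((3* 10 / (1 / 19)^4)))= 1004003 / 3002595840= 0.00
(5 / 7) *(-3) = -2.14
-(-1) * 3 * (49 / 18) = 8.17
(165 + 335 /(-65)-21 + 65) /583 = 0.35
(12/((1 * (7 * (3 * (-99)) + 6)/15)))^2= 3600/477481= 0.01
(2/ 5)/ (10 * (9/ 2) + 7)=1/ 130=0.01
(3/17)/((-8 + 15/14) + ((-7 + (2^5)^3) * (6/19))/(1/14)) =798/654926581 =0.00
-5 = -5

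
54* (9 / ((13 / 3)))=1458 / 13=112.15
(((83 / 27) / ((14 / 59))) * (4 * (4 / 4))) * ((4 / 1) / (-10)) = -19588 / 945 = -20.73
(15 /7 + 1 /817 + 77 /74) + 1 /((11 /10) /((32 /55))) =190163055 /51207926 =3.71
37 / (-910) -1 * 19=-17327 / 910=-19.04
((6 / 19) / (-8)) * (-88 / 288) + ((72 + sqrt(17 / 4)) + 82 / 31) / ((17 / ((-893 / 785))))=-1880007979 / 377289840 - 893 * sqrt(17) / 26690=-5.12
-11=-11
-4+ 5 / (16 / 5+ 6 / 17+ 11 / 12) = -13136 / 4559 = -2.88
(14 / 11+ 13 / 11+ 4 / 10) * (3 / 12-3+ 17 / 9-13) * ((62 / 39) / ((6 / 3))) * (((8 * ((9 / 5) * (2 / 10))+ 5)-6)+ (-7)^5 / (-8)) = -1021364036783 / 15444000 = -66133.39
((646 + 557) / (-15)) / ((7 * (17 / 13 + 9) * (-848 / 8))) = 5213 / 497140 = 0.01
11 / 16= 0.69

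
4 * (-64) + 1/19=-4863/19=-255.95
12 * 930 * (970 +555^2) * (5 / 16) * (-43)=-92675325375 / 2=-46337662687.50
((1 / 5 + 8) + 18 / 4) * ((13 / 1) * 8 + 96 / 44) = 74168 / 55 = 1348.51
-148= -148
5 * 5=25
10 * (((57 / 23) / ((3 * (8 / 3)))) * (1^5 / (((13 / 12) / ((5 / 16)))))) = 4275 / 4784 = 0.89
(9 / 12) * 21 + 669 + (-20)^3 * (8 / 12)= -55783 / 12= -4648.58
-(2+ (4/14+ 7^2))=-359/7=-51.29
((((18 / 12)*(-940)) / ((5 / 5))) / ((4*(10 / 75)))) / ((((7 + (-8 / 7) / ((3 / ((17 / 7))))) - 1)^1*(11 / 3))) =-4663575 / 32824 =-142.08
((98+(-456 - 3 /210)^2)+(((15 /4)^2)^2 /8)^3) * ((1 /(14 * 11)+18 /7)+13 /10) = 3505787153091757978749 /4051227901952000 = 865364.09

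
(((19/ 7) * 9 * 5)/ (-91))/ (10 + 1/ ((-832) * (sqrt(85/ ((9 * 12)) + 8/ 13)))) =-17238988800/ 128435505877- 82080 * sqrt(76791)/ 1669661576401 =-0.13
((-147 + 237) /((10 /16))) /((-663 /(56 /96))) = -28 /221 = -0.13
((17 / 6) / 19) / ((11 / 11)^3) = 17 / 114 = 0.15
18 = 18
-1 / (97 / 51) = -51 / 97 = -0.53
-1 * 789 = -789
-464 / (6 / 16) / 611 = -3712 / 1833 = -2.03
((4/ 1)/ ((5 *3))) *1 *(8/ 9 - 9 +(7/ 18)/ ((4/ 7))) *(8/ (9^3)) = -428/ 19683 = -0.02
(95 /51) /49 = 95 /2499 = 0.04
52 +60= 112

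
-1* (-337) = 337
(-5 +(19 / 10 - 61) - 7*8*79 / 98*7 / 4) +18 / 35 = -9981 / 70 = -142.59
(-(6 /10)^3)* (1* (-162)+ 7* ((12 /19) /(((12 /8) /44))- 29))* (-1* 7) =-845019 /2375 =-355.80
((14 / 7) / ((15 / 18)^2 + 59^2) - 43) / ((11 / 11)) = -5389591 / 125341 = -43.00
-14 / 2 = -7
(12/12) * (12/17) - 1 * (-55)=947/17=55.71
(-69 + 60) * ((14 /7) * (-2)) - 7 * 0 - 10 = 26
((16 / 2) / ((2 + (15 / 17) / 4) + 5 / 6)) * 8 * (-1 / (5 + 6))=-13056 / 6853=-1.91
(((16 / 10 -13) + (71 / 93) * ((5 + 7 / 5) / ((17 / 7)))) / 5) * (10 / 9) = -148426 / 71145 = -2.09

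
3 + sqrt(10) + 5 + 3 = sqrt(10) + 11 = 14.16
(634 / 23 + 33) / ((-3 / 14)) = -19502 / 69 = -282.64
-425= -425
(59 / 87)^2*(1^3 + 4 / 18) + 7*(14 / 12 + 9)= 9772471 / 136242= 71.73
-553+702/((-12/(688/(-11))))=34165/11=3105.91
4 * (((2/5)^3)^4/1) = 16384/244140625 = 0.00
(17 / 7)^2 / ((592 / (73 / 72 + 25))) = 541297 / 2088576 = 0.26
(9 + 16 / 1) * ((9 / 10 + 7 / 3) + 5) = 1235 / 6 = 205.83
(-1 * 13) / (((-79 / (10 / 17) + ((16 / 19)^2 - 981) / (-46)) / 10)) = 2698475 / 2345376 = 1.15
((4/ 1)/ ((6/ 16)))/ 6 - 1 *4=-20/ 9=-2.22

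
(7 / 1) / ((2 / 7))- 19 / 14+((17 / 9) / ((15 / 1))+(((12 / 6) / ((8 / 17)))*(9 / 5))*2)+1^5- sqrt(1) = 14579 / 378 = 38.57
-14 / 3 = -4.67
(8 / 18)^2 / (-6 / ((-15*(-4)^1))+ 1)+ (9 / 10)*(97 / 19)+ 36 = 40.81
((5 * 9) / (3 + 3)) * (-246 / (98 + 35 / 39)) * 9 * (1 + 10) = -7123545 / 3857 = -1846.91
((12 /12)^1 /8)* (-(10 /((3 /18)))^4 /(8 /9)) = -1822500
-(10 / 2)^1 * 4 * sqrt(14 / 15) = -4 * sqrt(210) / 3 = -19.32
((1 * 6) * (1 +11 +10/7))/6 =94/7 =13.43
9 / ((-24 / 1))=-3 / 8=-0.38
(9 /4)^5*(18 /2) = 531441 /1024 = 518.99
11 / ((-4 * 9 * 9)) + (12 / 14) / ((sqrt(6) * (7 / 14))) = -11 / 324 + 2 * sqrt(6) / 7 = 0.67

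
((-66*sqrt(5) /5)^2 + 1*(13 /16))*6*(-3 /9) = -69761 /40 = -1744.02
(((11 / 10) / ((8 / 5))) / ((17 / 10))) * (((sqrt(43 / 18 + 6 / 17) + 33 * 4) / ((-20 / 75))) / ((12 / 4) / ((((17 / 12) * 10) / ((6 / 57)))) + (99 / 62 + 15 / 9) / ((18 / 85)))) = -2164795875 / 166892906 - 21866625 * sqrt(28526) / 22697435216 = -13.13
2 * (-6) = -12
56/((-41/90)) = -5040/41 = -122.93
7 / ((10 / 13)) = 91 / 10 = 9.10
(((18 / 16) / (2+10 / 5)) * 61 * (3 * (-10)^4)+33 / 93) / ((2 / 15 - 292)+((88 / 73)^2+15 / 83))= -211714538139435 / 119385943942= -1773.36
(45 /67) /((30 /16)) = 24 /67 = 0.36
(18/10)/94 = 9/470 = 0.02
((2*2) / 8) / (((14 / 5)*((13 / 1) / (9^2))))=405 / 364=1.11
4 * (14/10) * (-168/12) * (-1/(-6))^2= -98/45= -2.18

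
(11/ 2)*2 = 11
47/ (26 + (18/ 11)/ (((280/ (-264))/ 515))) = -329/ 5380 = -0.06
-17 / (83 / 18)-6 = -804 / 83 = -9.69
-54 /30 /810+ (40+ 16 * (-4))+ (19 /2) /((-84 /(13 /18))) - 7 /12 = -1864843 /75600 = -24.67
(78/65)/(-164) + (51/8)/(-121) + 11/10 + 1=404817/198440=2.04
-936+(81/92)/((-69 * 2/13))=-3961503/4232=-936.08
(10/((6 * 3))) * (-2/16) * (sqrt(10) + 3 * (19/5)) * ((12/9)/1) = -19/18 - 5 * sqrt(10)/54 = -1.35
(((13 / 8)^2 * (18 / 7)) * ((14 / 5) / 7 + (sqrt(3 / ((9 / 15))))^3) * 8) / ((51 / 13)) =6591 / 1190 + 32955 * sqrt(5) / 476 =160.35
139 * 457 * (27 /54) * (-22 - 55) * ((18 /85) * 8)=-352171512 /85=-4143194.26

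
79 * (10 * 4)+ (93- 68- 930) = 2255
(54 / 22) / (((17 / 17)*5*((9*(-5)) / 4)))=-12 / 275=-0.04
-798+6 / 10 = -797.40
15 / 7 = 2.14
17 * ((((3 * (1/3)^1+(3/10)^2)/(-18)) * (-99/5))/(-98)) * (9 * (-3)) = 550341/98000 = 5.62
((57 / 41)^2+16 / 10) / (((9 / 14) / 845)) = 70253638 / 15129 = 4643.64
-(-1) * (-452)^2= 204304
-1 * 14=-14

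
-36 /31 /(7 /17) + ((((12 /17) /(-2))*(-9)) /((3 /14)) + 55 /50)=483379 /36890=13.10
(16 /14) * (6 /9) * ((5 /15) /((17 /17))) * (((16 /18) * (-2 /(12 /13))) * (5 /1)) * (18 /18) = -2.45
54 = 54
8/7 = 1.14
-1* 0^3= 0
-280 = -280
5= 5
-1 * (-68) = 68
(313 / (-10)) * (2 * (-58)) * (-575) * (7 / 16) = -7306985 / 8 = -913373.12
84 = 84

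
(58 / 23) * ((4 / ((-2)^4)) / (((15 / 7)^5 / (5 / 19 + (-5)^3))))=-38504837 / 22123125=-1.74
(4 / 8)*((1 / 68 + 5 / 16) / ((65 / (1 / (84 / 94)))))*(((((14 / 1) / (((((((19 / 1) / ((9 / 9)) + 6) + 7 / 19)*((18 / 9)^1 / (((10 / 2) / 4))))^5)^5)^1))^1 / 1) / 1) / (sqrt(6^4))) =23206411687372638138034224498470265686511993408203125 / 343867901465637755655160473861218950715093056420624824935583417361238921808530924353320728395776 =0.00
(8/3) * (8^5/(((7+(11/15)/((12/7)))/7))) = 15728640/191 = 82348.90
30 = 30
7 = 7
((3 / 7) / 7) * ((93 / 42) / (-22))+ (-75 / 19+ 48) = 44.05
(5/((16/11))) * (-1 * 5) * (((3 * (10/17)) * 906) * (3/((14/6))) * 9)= -151358625/476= -317980.30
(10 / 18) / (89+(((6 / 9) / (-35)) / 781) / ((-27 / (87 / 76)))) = 15580950 / 2496068219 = 0.01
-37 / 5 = -7.40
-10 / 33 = -0.30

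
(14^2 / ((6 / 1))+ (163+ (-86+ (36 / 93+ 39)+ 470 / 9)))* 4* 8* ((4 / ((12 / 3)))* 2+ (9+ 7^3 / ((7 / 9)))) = 812240384 / 279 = 2911255.86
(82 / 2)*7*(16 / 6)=2296 / 3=765.33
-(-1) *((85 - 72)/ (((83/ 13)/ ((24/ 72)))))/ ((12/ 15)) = 845/ 996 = 0.85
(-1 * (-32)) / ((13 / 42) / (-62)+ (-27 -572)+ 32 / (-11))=-916608 / 17241227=-0.05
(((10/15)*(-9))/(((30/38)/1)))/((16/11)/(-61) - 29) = 1342/5125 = 0.26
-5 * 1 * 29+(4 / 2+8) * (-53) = -675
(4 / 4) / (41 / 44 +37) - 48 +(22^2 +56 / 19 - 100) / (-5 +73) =-22794342 / 539087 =-42.28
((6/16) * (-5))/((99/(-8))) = 5/33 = 0.15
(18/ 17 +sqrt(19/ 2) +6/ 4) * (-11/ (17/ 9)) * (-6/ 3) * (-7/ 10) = -45.99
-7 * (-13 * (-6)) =-546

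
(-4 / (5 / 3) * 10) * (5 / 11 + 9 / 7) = -3216 / 77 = -41.77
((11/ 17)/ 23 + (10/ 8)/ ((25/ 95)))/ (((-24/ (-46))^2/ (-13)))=-744809/ 3264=-228.19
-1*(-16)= 16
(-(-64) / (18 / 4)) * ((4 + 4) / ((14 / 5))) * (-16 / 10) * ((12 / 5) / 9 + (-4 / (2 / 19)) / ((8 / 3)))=859136 / 945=909.14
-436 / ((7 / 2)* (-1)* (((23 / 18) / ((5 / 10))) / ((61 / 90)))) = 26596 / 805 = 33.04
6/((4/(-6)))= -9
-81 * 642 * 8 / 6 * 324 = -22464864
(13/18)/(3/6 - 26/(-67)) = 871/1071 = 0.81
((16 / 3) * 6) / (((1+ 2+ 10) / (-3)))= -96 / 13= -7.38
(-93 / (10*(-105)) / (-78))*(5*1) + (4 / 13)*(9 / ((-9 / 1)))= -1711 / 5460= -0.31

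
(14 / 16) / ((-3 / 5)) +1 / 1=-11 / 24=-0.46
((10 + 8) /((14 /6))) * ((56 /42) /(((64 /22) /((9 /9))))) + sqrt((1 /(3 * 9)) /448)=sqrt(21) /504 + 99 /28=3.54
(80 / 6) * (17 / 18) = 340 / 27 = 12.59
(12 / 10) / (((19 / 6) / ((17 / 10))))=306 / 475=0.64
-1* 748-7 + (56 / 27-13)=-20680 / 27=-765.93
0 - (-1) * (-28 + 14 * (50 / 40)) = -21 / 2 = -10.50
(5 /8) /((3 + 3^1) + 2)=5 /64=0.08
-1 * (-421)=421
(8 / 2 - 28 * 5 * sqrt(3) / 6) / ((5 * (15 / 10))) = -4.86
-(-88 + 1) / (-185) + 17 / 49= -1118 / 9065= -0.12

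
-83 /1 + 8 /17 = -1403 /17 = -82.53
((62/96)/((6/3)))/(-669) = -31/64224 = -0.00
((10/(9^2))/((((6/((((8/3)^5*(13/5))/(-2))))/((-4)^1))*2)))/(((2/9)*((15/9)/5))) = 212992/2187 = 97.39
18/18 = 1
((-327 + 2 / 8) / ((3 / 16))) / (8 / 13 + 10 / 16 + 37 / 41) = -22292192 / 27411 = -813.26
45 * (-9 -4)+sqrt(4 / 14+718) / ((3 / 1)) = -585+2 * sqrt(8799) / 21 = -576.07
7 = 7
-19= -19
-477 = -477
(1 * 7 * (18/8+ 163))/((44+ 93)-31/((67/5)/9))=44287/4448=9.96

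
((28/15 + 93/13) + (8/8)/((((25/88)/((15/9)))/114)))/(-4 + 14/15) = -132175/598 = -221.03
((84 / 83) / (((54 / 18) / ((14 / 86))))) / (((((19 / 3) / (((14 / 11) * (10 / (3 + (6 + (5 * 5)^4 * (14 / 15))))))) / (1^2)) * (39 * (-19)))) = -82320 / 201520194703399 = -0.00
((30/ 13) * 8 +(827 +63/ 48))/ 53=176129/ 11024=15.98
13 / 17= 0.76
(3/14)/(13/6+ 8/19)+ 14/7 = 4301/2065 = 2.08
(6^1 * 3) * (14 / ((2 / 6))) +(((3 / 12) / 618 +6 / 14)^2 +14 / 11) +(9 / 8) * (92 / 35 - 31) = 11948582840143 / 16468562880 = 725.54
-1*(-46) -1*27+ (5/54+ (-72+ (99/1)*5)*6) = 138083/54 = 2557.09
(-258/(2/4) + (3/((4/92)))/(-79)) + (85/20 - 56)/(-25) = -4066947/7900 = -514.80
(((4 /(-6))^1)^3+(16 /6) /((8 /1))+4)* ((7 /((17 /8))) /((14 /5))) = 4.75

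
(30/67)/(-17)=-0.03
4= 4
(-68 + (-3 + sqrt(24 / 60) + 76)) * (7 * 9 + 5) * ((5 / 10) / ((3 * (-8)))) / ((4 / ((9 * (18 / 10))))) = -459 / 16-459 * sqrt(10) / 400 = -32.32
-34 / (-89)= 34 / 89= 0.38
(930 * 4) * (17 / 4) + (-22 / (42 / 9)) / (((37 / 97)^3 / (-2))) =5666003928 / 354571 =15979.89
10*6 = 60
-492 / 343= -1.43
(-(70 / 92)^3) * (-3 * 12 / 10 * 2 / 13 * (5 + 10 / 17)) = 7331625 / 5377814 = 1.36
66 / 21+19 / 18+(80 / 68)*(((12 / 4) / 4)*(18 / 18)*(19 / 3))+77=185897 / 2142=86.79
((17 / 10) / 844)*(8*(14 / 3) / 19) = 238 / 60135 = 0.00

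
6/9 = 2/3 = 0.67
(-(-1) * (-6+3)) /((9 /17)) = -5.67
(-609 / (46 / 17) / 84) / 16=-493 / 2944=-0.17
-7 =-7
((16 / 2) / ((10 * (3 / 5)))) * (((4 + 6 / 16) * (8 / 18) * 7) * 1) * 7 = 3430 / 27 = 127.04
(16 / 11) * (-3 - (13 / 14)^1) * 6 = -240 / 7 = -34.29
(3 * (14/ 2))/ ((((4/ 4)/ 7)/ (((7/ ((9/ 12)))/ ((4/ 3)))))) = 1029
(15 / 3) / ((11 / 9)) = 45 / 11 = 4.09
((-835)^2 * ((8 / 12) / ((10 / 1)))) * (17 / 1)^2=40299605 / 3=13433201.67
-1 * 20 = -20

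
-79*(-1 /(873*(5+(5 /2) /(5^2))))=790 /44523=0.02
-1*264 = -264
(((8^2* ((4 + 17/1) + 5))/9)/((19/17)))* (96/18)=452608/513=882.28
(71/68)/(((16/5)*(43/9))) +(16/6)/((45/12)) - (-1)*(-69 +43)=-53096417/2105280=-25.22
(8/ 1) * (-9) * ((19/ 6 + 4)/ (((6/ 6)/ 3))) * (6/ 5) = -9288/ 5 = -1857.60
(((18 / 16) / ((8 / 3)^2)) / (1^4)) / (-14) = -81 / 7168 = -0.01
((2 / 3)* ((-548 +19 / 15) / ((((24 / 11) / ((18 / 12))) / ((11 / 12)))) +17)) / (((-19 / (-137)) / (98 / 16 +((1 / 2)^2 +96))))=-11760881587 / 72960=-161196.29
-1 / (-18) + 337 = 337.06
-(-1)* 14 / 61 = 14 / 61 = 0.23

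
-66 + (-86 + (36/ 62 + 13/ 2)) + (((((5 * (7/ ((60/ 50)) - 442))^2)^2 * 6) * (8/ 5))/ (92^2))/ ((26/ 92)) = 181755096157400255/ 2002104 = 90782045366.97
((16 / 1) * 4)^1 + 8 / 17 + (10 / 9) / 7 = 69218 / 1071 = 64.63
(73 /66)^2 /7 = 5329 /30492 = 0.17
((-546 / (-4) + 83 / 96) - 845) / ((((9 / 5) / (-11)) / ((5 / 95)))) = 3736315 / 16416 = 227.60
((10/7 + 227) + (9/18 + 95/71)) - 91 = 138431/994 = 139.27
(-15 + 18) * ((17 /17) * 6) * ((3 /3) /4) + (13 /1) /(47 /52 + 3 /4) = 1063 /86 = 12.36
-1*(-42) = 42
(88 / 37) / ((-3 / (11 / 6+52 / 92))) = -14564 / 7659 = -1.90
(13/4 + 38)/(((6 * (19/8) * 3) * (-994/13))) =-715/56658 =-0.01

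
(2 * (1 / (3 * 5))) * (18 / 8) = 3 / 10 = 0.30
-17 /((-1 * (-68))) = -1 /4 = -0.25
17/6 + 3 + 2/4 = 19/3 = 6.33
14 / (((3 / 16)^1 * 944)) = 14 / 177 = 0.08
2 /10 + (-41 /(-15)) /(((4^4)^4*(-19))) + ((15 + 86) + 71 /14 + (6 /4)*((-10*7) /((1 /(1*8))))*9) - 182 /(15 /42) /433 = -27658765922897880431 /3710143074140160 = -7454.91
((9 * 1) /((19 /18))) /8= 81 /76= 1.07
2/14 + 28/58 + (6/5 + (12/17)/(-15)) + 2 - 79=-1297946/17255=-75.22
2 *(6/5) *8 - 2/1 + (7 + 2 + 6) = 161/5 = 32.20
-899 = -899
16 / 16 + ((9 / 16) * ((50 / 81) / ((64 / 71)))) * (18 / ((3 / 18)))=5453 / 128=42.60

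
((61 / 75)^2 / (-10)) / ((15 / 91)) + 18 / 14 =5223473 / 5906250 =0.88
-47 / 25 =-1.88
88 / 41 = 2.15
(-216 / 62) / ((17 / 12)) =-1296 / 527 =-2.46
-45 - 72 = -117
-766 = -766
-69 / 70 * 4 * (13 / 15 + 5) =-4048 / 175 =-23.13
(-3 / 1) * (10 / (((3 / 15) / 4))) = -600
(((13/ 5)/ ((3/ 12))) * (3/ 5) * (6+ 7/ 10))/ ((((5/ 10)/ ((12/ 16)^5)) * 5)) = 634959/ 160000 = 3.97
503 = 503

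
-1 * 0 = 0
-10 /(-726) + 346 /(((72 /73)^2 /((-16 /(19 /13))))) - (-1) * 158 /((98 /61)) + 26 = -68789080505 /18249462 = -3769.38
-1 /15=-0.07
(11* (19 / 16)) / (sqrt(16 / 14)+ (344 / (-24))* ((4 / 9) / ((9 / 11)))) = -168155757 / 98341024 - 12341241* sqrt(14) / 196682048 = -1.94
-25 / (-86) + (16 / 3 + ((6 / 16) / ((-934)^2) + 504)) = 458799936179 / 900271392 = 509.62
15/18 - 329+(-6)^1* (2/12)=-1975/6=-329.17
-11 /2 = -5.50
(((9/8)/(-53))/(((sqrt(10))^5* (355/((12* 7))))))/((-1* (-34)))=-189* sqrt(10)/1279420000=-0.00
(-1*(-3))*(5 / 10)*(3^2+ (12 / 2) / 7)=207 / 14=14.79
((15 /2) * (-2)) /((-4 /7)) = 105 /4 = 26.25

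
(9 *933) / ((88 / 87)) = 730539 / 88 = 8301.58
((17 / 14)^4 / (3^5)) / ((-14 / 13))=-1085773 / 130691232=-0.01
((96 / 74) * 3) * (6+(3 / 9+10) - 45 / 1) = -4128 / 37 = -111.57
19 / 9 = 2.11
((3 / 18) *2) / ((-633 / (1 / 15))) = -0.00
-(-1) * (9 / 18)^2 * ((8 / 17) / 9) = 0.01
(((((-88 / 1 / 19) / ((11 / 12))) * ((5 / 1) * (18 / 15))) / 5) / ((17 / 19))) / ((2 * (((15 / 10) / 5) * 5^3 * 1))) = -192 / 2125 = -0.09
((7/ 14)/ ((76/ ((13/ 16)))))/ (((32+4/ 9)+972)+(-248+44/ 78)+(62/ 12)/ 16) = 1521/ 215494124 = 0.00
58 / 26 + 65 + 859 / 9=162.68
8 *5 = 40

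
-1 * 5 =-5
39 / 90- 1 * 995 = -29837 / 30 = -994.57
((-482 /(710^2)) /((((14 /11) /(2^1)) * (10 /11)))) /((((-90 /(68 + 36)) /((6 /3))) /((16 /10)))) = 6065488 /992446875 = 0.01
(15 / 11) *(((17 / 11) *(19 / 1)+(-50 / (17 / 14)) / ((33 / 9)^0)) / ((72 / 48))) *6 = -132540 / 2057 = -64.43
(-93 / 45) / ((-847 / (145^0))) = 31 / 12705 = 0.00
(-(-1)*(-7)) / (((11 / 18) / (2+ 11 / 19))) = -6174 / 209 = -29.54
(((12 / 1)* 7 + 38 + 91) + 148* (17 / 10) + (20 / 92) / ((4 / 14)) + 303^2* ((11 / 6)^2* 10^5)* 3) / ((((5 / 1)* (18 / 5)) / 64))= 340672597712528 / 1035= 329152268321.28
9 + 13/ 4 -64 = -207/ 4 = -51.75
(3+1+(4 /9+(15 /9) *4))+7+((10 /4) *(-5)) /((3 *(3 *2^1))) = 209 /12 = 17.42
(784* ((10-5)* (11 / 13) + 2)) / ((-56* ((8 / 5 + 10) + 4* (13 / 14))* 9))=-2205 / 3484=-0.63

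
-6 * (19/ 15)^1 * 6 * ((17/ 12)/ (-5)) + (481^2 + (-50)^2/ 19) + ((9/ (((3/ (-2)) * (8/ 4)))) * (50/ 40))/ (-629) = 276672228917/ 1195100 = 231505.50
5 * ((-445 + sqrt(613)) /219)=-2225 /219 + 5 * sqrt(613) /219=-9.59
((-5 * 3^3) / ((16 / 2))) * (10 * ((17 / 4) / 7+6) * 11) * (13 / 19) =-17857125 / 2128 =-8391.51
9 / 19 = 0.47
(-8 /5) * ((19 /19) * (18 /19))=-1.52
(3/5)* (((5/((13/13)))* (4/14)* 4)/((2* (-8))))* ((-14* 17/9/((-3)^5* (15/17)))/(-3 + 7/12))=1156/105705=0.01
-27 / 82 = -0.33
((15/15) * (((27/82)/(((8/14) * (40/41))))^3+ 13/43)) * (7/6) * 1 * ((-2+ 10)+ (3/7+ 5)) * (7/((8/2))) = 235658938543/16908288000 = 13.94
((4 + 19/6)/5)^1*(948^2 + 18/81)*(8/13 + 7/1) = 1912891937/195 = 9809702.24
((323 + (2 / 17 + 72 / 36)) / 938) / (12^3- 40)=5527 / 26916848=0.00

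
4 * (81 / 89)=324 / 89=3.64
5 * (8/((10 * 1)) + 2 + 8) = 54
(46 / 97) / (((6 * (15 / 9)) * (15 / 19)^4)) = 2997383 / 24553125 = 0.12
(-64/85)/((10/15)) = -96/85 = -1.13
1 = 1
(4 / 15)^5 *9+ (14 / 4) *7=4136423 / 168750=24.51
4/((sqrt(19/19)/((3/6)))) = 2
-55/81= -0.68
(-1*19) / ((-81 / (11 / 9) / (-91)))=-19019 / 729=-26.09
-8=-8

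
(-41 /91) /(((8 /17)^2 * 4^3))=-11849 /372736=-0.03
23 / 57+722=41177 / 57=722.40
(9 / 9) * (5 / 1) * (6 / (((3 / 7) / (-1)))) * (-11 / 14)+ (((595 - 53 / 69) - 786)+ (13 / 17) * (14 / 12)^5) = -410806675 / 3040416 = -135.12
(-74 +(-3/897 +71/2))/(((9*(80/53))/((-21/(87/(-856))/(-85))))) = 12186979/1768884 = 6.89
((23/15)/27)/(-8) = -23/3240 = -0.01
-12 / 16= -3 / 4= -0.75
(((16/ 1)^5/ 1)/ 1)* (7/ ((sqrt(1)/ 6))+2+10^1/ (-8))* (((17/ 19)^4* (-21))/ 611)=-4138065985536/ 4190849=-987405.17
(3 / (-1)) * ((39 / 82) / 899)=-117 / 73718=-0.00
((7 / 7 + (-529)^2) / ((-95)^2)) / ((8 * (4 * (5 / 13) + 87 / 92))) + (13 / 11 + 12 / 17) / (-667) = 5208744630216 / 3344392977475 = 1.56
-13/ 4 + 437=1735/ 4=433.75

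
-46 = -46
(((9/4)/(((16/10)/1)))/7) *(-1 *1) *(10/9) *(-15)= 375/112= 3.35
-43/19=-2.26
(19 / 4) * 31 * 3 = 1767 / 4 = 441.75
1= 1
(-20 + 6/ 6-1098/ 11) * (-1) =1307/ 11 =118.82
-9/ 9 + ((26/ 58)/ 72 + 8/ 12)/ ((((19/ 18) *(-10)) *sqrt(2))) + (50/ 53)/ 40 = -207/ 212 - 281 *sqrt(2)/ 8816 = -1.02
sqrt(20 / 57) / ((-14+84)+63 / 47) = 94 *sqrt(285) / 191121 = 0.01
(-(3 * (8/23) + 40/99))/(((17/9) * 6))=-1648/12903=-0.13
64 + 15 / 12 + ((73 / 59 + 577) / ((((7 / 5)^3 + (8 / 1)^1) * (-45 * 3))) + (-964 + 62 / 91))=-898.47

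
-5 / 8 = -0.62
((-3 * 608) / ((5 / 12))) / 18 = -1216 / 5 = -243.20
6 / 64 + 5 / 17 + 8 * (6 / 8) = 3475 / 544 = 6.39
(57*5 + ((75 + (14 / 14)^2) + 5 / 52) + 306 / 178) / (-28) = -1679109 / 129584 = -12.96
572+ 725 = 1297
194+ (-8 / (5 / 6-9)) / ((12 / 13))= 9558 / 49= 195.06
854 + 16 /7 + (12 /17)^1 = 856.99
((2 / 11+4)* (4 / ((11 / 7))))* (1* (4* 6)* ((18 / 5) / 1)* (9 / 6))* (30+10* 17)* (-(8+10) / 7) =-85847040 / 121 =-709479.67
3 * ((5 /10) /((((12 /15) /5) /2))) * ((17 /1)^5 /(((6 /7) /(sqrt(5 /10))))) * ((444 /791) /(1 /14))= 27580722225 * sqrt(2) /226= 172588634.65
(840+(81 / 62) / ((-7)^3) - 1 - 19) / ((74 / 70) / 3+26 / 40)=523141170 / 639499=818.05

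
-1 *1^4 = -1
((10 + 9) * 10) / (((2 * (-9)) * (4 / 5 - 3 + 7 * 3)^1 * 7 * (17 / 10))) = -2375 / 50337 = -0.05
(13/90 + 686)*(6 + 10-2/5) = 802789/75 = 10703.85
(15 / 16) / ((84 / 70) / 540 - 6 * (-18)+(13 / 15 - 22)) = 3375 / 312728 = 0.01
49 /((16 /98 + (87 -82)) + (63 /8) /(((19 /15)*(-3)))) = 364952 /23021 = 15.85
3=3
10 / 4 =5 / 2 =2.50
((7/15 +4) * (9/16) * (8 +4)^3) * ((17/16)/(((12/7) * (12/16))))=71757/20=3587.85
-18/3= -6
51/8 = 6.38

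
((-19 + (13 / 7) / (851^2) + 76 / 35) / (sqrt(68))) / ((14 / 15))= -45702249 * sqrt(17) / 86179919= -2.19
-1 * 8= -8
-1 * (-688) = 688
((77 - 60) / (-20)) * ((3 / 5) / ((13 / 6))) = -153 / 650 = -0.24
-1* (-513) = 513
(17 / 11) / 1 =17 / 11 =1.55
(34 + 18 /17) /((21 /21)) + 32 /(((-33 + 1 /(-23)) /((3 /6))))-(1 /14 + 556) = -11791043 /22610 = -521.50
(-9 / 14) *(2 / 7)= -9 / 49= -0.18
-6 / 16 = -3 / 8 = -0.38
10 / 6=5 / 3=1.67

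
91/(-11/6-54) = -546/335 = -1.63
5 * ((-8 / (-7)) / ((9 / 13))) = 8.25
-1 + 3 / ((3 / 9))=8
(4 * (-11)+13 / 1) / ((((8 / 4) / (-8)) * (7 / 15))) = 1860 / 7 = 265.71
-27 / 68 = -0.40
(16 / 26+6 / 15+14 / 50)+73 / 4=25409 / 1300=19.55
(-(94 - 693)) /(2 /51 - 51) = -30549 /2599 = -11.75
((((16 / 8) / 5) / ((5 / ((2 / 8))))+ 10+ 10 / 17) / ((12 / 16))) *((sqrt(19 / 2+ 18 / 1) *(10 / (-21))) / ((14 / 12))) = -36068 *sqrt(110) / 12495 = -30.27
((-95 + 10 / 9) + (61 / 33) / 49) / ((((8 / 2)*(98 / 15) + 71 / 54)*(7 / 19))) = -259505040 / 27961703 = -9.28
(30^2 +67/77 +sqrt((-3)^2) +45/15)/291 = 69829/22407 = 3.12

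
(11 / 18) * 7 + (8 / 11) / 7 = 4.38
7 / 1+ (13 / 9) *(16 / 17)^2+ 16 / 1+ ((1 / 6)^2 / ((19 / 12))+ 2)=1299574 / 49419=26.30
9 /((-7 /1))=-9 /7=-1.29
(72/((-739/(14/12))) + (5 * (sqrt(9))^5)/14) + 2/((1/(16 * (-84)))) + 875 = -17860589/10346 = -1726.33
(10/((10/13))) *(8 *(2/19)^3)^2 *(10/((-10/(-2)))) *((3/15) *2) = 0.00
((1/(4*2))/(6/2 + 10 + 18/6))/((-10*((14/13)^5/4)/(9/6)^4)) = -30074733/2753658880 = -0.01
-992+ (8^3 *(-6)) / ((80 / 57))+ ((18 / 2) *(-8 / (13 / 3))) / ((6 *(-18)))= -206742 / 65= -3180.65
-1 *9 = -9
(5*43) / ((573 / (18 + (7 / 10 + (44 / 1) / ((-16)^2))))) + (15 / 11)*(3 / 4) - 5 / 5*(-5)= 13.10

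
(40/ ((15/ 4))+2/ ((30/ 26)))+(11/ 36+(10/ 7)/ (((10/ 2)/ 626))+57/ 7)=35947/ 180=199.71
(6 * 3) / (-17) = -18 / 17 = -1.06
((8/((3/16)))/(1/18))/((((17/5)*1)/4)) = 15360/17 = 903.53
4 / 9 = 0.44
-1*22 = -22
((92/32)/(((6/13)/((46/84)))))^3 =325234848133/8193540096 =39.69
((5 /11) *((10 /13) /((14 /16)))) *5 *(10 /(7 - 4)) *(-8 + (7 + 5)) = 80000 /3003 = 26.64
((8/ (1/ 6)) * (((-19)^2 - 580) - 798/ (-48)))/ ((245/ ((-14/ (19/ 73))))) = 1418244/ 665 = 2132.70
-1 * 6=-6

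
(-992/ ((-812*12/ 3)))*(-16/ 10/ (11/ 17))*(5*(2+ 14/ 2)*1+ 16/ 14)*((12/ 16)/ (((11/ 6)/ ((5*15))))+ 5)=-213797576/ 171941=-1243.44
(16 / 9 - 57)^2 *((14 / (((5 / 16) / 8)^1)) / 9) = 442640128 / 3645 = 121437.62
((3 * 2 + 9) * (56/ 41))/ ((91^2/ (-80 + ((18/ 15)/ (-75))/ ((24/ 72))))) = -240144/ 1212575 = -0.20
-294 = -294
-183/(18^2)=-61/108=-0.56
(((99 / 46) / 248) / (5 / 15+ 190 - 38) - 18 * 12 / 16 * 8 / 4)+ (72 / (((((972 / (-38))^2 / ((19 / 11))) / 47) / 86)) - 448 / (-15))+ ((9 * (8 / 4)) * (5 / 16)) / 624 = 150882444828067009 / 195655373147520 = 771.16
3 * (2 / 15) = 2 / 5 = 0.40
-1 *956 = -956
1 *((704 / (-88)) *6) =-48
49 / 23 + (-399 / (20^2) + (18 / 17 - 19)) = -2628809 / 156400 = -16.81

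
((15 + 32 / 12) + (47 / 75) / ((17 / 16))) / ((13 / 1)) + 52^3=776866959 / 5525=140609.40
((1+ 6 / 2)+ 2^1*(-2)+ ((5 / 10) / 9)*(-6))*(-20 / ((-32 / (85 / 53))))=-425 / 1272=-0.33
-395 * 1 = -395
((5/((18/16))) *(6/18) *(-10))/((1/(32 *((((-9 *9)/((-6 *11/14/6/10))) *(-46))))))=247296000/11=22481454.55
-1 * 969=-969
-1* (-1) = 1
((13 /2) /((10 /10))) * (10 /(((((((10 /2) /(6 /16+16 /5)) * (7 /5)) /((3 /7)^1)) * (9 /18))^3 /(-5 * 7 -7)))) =-3079189971 /13445600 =-229.01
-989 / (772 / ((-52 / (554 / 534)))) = 3432819 / 53461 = 64.21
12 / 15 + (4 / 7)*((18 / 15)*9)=244 / 35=6.97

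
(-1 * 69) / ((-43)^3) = 69 / 79507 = 0.00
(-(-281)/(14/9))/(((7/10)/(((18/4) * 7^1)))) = 113805/14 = 8128.93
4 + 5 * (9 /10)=17 /2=8.50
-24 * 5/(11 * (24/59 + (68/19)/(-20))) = -672600/14047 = -47.88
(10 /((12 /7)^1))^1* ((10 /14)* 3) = 25 /2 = 12.50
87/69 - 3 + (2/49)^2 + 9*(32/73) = 8900020/4031279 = 2.21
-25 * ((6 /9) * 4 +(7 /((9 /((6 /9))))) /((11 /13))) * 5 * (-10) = 1217500 /297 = 4099.33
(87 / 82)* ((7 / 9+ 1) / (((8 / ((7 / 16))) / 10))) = 1015 / 984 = 1.03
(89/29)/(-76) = -89/2204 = -0.04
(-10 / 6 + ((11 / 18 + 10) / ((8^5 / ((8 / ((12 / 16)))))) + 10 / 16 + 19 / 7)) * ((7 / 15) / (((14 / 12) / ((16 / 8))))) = 648761 / 483840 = 1.34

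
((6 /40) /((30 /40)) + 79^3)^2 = 6077191318416 /25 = 243087652736.64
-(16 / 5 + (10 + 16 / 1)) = -146 / 5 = -29.20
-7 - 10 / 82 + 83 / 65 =-15577 / 2665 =-5.85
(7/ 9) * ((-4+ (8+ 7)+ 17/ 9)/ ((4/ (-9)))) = -203/ 9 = -22.56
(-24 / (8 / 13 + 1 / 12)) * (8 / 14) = -14976 / 763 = -19.63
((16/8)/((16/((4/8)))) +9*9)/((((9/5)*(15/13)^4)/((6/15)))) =37043617/3645000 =10.16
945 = 945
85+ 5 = 90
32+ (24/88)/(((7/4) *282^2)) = 16328929/510279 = 32.00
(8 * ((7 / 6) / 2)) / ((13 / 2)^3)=112 / 6591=0.02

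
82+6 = 88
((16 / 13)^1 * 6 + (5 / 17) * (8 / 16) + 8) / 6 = 6865 / 2652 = 2.59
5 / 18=0.28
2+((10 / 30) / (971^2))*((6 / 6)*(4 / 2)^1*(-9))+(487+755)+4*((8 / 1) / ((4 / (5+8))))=1270949662 / 942841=1348.00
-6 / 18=-1 / 3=-0.33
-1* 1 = -1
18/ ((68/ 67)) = 603/ 34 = 17.74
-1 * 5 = -5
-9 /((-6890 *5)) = 0.00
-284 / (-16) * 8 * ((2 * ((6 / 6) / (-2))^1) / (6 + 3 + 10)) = -7.47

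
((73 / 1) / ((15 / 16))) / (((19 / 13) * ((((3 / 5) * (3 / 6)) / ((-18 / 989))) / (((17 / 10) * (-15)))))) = 82.42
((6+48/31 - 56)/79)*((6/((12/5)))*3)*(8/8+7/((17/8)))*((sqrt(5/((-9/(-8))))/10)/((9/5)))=-274115*sqrt(10)/374697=-2.31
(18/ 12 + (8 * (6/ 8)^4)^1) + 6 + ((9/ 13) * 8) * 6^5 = 17920077/ 416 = 43077.11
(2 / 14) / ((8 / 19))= 19 / 56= 0.34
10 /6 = 5 /3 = 1.67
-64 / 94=-32 / 47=-0.68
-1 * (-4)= 4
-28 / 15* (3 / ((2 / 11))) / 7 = -22 / 5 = -4.40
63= 63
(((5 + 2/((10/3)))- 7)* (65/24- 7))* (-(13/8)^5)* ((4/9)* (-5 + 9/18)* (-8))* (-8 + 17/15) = 27573332059/3686400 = 7479.75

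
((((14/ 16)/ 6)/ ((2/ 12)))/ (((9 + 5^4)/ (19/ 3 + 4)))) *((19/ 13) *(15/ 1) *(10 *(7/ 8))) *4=721525/ 65936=10.94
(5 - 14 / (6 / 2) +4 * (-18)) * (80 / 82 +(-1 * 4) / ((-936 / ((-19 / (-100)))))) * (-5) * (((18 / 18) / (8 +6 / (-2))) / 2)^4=40281497 / 1151280000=0.03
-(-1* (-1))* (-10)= 10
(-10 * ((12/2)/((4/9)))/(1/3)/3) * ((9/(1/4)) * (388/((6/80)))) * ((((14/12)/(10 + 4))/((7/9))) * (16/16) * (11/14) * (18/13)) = -1866823200/637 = -2930648.67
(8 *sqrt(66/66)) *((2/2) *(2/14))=8/7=1.14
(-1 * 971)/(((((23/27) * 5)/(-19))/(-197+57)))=-606410.61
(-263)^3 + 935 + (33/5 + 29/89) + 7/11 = -89042519223/4895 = -18190504.44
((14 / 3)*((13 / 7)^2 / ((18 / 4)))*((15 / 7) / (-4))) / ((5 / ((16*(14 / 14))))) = -2704 / 441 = -6.13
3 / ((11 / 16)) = 48 / 11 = 4.36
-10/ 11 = -0.91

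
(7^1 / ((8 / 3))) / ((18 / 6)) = 7 / 8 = 0.88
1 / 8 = 0.12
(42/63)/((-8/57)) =-19/4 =-4.75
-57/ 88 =-0.65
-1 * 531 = -531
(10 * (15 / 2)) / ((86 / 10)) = 375 / 43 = 8.72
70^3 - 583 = 342417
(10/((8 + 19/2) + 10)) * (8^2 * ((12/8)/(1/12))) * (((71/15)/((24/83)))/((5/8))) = 3017216/275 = 10971.69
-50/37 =-1.35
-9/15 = -3/5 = -0.60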